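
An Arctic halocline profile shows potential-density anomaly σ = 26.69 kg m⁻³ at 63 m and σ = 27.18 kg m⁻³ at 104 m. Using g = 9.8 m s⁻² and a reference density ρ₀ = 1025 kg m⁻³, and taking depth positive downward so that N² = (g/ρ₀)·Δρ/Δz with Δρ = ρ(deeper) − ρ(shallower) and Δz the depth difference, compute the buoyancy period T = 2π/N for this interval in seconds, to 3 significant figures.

Δρ = 1027.18 − 1026.69 = 0.49 kg m⁻³ over Δz = 104 − 63 = 41 m.
N² = (9.8/1025) × (0.49/41) = 1.1427 × 10⁻⁴ s⁻².
N = √(1.1427 × 10⁻⁴) = 0.010690 rad s⁻¹, so T = 2π/N = 587.76 s ≈ 588 s.
Since Δρ > 0 the layer is stably stratified.

588 s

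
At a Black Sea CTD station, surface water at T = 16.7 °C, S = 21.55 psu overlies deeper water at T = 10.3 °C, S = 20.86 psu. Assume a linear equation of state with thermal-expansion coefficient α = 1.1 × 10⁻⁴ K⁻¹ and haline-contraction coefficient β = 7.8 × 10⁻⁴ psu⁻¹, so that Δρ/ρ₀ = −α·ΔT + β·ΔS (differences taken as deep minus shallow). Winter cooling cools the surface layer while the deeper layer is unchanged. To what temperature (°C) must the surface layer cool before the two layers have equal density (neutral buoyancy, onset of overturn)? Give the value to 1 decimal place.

Neutral buoyancy requires Δρ = 0, i.e. −α(T_deep − T_surf′) + β(S_deep − S_surf) = 0.
T_surf′ = T_deep − (β/α)·ΔS = 10.3 − (7.8 × 10⁻⁴/1.1 × 10⁻⁴)·(-0.69) = 15.193 °C.
Cooling required: 16.7 − (15.193) = 1.507 °C.

15.2 °C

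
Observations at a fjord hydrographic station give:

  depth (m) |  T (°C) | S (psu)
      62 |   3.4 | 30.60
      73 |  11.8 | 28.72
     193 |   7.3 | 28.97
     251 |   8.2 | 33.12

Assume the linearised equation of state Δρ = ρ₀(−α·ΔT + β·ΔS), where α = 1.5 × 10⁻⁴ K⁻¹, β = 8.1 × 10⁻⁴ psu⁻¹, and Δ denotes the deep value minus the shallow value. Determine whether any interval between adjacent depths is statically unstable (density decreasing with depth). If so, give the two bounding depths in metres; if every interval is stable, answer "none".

62–73 m

Evaluate Δρ/ρ₀ = −αΔT + βΔS across each adjacent pair:
  62–73 m: −αΔT+βΔS = −(1.5 × 10⁻⁴)(+8.4)+(8.1 × 10⁻⁴)(-1.88) = -2.8 × 10⁻³ → UNSTABLE
  73–193 m: −αΔT+βΔS = −(1.5 × 10⁻⁴)(-4.5)+(8.1 × 10⁻⁴)(+0.25) = 8.8 × 10⁻⁴ → stable
  193–251 m: −αΔT+βΔS = −(1.5 × 10⁻⁴)(+0.9)+(8.1 × 10⁻⁴)(+4.15) = 3.2 × 10⁻³ → stable
The 62–73 m interval has Δρ < 0: lighter water underlies denser water.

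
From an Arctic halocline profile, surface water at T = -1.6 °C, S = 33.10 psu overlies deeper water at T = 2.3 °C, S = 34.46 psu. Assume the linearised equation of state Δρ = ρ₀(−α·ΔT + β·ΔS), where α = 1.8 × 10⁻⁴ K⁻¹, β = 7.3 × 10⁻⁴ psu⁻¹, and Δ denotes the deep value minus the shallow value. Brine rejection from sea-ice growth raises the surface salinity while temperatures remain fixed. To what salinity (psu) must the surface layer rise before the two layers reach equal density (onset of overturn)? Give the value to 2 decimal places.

33.50 psu

Neutral buoyancy requires −α(T_deep − T_surf) + β(S_deep − S_surf′) = 0.
S_surf′ = S_deep − (α/β)·ΔT = 34.46 − (1.8 × 10⁻⁴/7.3 × 10⁻⁴)·(+3.9) = 33.4984 psu.
Increase required: 33.4984 − 33.10 = 0.3984 psu.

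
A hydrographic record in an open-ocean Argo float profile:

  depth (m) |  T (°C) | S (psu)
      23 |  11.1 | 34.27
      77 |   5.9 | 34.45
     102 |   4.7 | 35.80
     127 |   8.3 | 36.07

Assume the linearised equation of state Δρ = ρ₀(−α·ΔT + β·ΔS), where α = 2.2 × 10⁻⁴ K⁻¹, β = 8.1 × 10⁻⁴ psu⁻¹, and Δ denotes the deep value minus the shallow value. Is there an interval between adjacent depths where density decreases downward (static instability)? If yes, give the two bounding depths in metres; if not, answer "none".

102–127 m

Evaluate Δρ/ρ₀ = −αΔT + βΔS across each adjacent pair:
  23–77 m: −αΔT+βΔS = −(2.2 × 10⁻⁴)(-5.2)+(8.1 × 10⁻⁴)(+0.18) = 1.3 × 10⁻³ → stable
  77–102 m: −αΔT+βΔS = −(2.2 × 10⁻⁴)(-1.2)+(8.1 × 10⁻⁴)(+1.35) = 1.4 × 10⁻³ → stable
  102–127 m: −αΔT+βΔS = −(2.2 × 10⁻⁴)(+3.6)+(8.1 × 10⁻⁴)(+0.27) = -5.7 × 10⁻⁴ → UNSTABLE
The 102–127 m interval has Δρ < 0: lighter water underlies denser water.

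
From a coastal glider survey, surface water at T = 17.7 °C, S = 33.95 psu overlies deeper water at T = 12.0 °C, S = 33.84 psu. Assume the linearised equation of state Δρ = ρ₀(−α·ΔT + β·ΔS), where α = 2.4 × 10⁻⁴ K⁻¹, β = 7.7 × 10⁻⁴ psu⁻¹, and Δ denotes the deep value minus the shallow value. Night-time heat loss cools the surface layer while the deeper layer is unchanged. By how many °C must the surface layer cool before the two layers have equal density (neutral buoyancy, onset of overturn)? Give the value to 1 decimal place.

Neutral buoyancy requires Δρ = 0, i.e. −α(T_deep − T_surf′) + β(S_deep − S_surf) = 0.
T_surf′ = T_deep − (β/α)·ΔS = 12.0 − (7.7 × 10⁻⁴/2.4 × 10⁻⁴)·(-0.11) = 12.353 °C.
Cooling required: 17.7 − (12.353) = 5.347 °C.

5.3 °C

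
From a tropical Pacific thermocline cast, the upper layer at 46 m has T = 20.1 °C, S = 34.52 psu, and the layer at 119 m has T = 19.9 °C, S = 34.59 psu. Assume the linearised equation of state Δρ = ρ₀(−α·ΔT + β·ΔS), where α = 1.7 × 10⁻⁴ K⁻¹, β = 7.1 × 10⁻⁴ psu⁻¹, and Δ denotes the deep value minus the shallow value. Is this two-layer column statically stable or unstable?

ΔT = 19.9 − 20.1 = -0.2 K and ΔS = 34.59 − 34.52 = +0.07 psu (deep − shallow).
−αΔT = 3.40 × 10⁻⁵; βΔS = 4.97 × 10⁻⁵; sum Δρ/ρ₀ = 8.37 × 10⁻⁵.
Δρ/ρ₀ > 0, so Δρ > 0: deeper water is denser → statically stable.

stable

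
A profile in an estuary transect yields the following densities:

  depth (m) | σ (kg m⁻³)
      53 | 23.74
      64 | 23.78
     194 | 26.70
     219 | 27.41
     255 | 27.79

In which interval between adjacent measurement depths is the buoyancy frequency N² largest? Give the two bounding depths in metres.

194–219 m

Compute the density gradient over each adjacent pair:
  53–64 m: Δρ/Δz = 0.04/11 = 3.6 × 10⁻³ kg m⁻⁴
  64–194 m: Δρ/Δz = 2.92/130 = 0.022 kg m⁻⁴
  194–219 m: Δρ/Δz = 0.71/25 = 0.028 kg m⁻⁴
  219–255 m: Δρ/Δz = 0.38/36 = 0.011 kg m⁻⁴
The largest gradient is in the 194–219 m interval — the pycnocline.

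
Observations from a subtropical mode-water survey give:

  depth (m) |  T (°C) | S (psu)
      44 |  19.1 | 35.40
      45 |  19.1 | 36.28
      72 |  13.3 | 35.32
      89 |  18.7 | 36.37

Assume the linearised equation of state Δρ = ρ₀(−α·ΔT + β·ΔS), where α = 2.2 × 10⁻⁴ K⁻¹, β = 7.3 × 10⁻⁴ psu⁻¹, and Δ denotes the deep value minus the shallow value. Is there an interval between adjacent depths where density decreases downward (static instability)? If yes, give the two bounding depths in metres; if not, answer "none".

Evaluate Δρ/ρ₀ = −αΔT + βΔS across each adjacent pair:
  44–45 m: −αΔT+βΔS = −(2.2 × 10⁻⁴)(+0.0)+(7.3 × 10⁻⁴)(+0.88) = 6.4 × 10⁻⁴ → stable
  45–72 m: −αΔT+βΔS = −(2.2 × 10⁻⁴)(-5.8)+(7.3 × 10⁻⁴)(-0.96) = 5.8 × 10⁻⁴ → stable
  72–89 m: −αΔT+βΔS = −(2.2 × 10⁻⁴)(+5.4)+(7.3 × 10⁻⁴)(+1.05) = -4.2 × 10⁻⁴ → UNSTABLE
The 72–89 m interval has Δρ < 0: lighter water underlies denser water.

72–89 m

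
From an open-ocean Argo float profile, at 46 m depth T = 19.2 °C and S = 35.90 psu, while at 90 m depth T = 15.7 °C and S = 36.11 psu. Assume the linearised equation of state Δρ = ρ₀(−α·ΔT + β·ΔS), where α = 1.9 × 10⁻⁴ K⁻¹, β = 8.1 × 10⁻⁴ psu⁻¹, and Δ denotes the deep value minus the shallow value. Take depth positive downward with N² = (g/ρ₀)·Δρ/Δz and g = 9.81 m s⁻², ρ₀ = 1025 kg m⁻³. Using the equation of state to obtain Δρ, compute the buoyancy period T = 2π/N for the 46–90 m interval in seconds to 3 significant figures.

460 s

ΔT = -3.5 K, ΔS = +0.21 psu (deep − shallow).
Δρ/ρ₀ = −αΔT + βΔS = 6.65 × 10⁻⁴ + 1.701 × 10⁻⁴ = 8.351 × 10⁻⁴, so Δρ ≈ 0.8560 kg m⁻³.
N² = (g/ρ₀)·Δρ/Δz = g·(Δρ/ρ₀)/Δz = 9.81 × 8.351 × 10⁻⁴ / 44 = 1.8619 × 10⁻⁴ s⁻².
N = √(1.8619 × 10⁻⁴) = 0.013645 rad s⁻¹ → T = 2π/N = 460.48 s ≈ 460 s.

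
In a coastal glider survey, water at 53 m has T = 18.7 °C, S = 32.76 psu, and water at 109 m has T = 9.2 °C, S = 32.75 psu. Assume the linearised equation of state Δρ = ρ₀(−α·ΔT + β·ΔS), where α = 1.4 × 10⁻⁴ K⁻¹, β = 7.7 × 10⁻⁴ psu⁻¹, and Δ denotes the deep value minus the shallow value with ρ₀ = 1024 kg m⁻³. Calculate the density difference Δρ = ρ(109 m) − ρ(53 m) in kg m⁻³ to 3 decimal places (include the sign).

+1.354 kg m⁻³

ΔT = -9.5 K, ΔS = -0.01 psu (deep − shallow).
Δρ/ρ₀ = −(1.4 × 10⁻⁴)(-9.5) + (7.7 × 10⁻⁴)(-0.01) = 1.3223 × 10⁻³.
Δρ = 1024 × (1.3223 × 10⁻³) = +1.354 kg m⁻³.
Positive Δρ: denser below, stable.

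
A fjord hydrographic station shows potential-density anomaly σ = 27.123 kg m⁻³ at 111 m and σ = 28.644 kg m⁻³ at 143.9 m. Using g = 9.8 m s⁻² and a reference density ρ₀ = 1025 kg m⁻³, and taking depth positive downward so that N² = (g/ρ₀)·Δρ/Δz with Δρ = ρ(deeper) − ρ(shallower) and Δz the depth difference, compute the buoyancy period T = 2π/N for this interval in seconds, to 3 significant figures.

Δρ = 1028.644 − 1027.123 = 1.521 kg m⁻³ over Δz = 143.9 − 111 = 32.9 m.
N² = (9.8/1025) × (1.521/32.9) = 4.4201 × 10⁻⁴ s⁻².
N = √(4.4201 × 10⁻⁴) = 0.021024 rad s⁻¹, so T = 2π/N = 298.86 s ≈ 299 s.

299 s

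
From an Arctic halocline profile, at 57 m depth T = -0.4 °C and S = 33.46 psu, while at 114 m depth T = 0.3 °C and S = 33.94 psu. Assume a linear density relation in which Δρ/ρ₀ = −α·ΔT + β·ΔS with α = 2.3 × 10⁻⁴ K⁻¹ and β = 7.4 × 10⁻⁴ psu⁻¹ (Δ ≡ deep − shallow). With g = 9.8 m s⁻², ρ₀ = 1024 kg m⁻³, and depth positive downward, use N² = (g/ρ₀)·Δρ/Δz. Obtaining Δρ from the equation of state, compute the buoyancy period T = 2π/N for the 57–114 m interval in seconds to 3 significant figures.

1.09 × 10³ s

ΔT = +0.7 K, ΔS = +0.48 psu (deep − shallow).
Δρ/ρ₀ = −αΔT + βΔS = -1.61 × 10⁻⁴ + 3.552 × 10⁻⁴ = 1.942 × 10⁻⁴, so Δρ ≈ 0.1989 kg m⁻³.
N² = (g/ρ₀)·Δρ/Δz = g·(Δρ/ρ₀)/Δz = 9.8 × 1.942 × 10⁻⁴ / 57 = 3.3389 × 10⁻⁵ s⁻².
N = √(3.3389 × 10⁻⁵) = 5.7783 × 10⁻³ rad s⁻¹ → T = 2π/N = 1.0874 × 10³ s ≈ 1.09 × 10³ s.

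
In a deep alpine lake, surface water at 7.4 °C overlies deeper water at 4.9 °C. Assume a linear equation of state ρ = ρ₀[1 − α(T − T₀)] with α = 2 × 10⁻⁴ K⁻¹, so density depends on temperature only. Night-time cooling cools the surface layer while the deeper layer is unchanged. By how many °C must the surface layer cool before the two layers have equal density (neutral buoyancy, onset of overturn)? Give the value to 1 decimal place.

With temperature the only control, equal density requires T_surf′ = T_deep.
T_surf′ = 4.9 °C.
Cooling required: 7.4 − 4.9 = 2.5 °C.

2.5 °C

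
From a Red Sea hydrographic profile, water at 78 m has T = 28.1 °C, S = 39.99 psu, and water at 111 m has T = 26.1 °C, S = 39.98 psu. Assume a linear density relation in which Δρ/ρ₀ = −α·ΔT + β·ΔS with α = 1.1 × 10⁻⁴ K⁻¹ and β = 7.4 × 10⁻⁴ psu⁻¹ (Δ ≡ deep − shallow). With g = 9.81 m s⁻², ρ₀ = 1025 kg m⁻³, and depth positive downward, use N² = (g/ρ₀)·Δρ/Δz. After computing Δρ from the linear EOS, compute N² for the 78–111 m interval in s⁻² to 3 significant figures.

ΔT = -2.0 K, ΔS = -0.01 psu (deep − shallow).
Δρ/ρ₀ = −αΔT + βΔS = 2.20 × 10⁻⁴ − 7.40 × 10⁻⁶ = 2.126 × 10⁻⁴, so Δρ ≈ 0.2179 kg m⁻³.
N² = (g/ρ₀)·Δρ/Δz = g·(Δρ/ρ₀)/Δz = 9.81 × 2.126 × 10⁻⁴ / 33 = 6.3200 × 10⁻⁵ s⁻² ≈ 6.32 × 10⁻⁵ s⁻².

6.32 × 10⁻⁵ s⁻²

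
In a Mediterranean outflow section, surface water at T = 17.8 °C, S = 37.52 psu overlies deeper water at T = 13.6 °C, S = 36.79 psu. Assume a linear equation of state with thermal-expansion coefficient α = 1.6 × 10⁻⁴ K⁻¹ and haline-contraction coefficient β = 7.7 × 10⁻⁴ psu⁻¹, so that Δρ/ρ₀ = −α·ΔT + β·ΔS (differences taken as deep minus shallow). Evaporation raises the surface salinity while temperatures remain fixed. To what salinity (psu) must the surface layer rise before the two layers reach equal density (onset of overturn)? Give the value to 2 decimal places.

Neutral buoyancy requires −α(T_deep − T_surf) + β(S_deep − S_surf′) = 0.
S_surf′ = S_deep − (α/β)·ΔT = 36.79 − (1.6 × 10⁻⁴/7.7 × 10⁻⁴)·(-4.2) = 37.6627 psu.
Increase required: 37.6627 − 37.52 = 0.1427 psu.

37.66 psu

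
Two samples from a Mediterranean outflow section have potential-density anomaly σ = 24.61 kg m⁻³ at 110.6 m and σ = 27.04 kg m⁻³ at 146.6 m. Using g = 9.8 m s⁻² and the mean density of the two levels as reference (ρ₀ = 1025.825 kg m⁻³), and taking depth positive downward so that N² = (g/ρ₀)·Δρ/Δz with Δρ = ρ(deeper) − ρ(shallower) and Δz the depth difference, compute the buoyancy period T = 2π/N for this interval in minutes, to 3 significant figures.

4.12 min

Δρ = 1027.04 − 1024.61 = 2.43 kg m⁻³ over Δz = 146.6 − 110.6 = 36 m.
N² = (9.8/1025.825) × (2.43/36) = 6.4485 × 10⁻⁴ s⁻².
N = √(6.4485 × 10⁻⁴) = 0.025394 rad s⁻¹, so T = 2π/N = 247.43 s = 4.1238 min ≈ 4.12 min.
A positive N² confirms static stability across the interval.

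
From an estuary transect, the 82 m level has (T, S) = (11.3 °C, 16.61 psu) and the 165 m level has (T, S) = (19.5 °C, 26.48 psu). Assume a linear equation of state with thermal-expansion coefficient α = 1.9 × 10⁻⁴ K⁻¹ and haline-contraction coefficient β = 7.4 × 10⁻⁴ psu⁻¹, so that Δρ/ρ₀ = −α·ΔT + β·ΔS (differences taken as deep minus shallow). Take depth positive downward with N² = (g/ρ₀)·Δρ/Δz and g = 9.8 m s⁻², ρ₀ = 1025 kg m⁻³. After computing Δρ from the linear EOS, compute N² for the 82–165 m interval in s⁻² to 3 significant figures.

6.78 × 10⁻⁴ s⁻²

ΔT = +8.2 K, ΔS = +9.87 psu (deep − shallow).
Δρ/ρ₀ = −αΔT + βΔS = -1.558 × 10⁻³ + 7.3038 × 10⁻³ = 5.7458 × 10⁻³, so Δρ ≈ 5.889 kg m⁻³.
N² = (g/ρ₀)·Δρ/Δz = g·(Δρ/ρ₀)/Δz = 9.8 × 5.7458 × 10⁻³ / 83 = 6.7842 × 10⁻⁴ s⁻² ≈ 6.78 × 10⁻⁴ s⁻².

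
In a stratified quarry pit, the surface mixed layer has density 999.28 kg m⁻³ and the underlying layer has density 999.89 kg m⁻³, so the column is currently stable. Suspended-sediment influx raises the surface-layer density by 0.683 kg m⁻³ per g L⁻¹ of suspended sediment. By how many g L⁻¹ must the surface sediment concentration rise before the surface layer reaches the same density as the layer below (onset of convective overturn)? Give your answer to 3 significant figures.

Density deficit of the surface layer: 999.89 − 999.28 = 0.61 kg m⁻³.
Required change = 0.61 / 0.683 = 0.893 g L⁻¹.

0.893 g L⁻¹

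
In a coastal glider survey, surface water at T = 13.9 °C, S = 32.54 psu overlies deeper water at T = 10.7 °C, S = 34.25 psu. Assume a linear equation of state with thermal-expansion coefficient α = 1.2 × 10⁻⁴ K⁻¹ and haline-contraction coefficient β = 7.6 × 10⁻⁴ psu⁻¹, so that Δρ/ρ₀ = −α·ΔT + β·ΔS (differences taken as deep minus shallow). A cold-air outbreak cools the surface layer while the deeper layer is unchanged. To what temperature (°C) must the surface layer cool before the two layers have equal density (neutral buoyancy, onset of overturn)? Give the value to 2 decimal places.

-0.13 °C

Neutral buoyancy requires Δρ = 0, i.e. −α(T_deep − T_surf′) + β(S_deep − S_surf) = 0.
T_surf′ = T_deep − (β/α)·ΔS = 10.7 − (7.6 × 10⁻⁴/1.2 × 10⁻⁴)·(+1.71) = -0.1300 °C.
Cooling required: 13.9 − (-0.1300) = 14.0300 °C.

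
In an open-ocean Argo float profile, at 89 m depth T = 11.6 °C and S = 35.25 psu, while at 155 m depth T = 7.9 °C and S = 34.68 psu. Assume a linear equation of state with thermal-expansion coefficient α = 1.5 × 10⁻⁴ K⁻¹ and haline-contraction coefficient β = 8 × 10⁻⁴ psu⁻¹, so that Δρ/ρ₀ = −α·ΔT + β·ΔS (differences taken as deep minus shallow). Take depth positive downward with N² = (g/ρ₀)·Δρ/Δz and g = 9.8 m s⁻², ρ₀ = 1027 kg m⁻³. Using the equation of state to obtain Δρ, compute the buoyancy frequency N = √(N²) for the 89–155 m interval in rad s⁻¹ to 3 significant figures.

3.83 × 10⁻³ rad s⁻¹

ΔT = -3.7 K, ΔS = -0.57 psu (deep − shallow).
Δρ/ρ₀ = −αΔT + βΔS = 5.55 × 10⁻⁴ − 4.56 × 10⁻⁴ = 9.90 × 10⁻⁵, so Δρ ≈ 0.1017 kg m⁻³.
N² = (g/ρ₀)·Δρ/Δz = g·(Δρ/ρ₀)/Δz = 9.8 × 9.90 × 10⁻⁵ / 66 = 1.4700 × 10⁻⁵ s⁻².
N = √(1.4700 × 10⁻⁵) = 3.8341 × 10⁻³ rad s⁻¹ ≈ 3.83 × 10⁻³ rad s⁻¹.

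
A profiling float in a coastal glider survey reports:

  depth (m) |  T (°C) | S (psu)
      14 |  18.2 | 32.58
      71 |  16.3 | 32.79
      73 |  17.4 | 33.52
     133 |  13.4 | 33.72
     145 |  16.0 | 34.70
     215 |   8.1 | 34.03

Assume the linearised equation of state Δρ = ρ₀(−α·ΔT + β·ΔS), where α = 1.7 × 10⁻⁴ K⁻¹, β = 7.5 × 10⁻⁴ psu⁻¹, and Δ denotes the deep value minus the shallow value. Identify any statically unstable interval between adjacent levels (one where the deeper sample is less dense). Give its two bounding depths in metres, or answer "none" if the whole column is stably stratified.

Evaluate Δρ/ρ₀ = −αΔT + βΔS across each adjacent pair:
  14–71 m: −αΔT+βΔS = −(1.7 × 10⁻⁴)(-1.9)+(7.5 × 10⁻⁴)(+0.21) = 4.8 × 10⁻⁴ → stable
  71–73 m: −αΔT+βΔS = −(1.7 × 10⁻⁴)(+1.1)+(7.5 × 10⁻⁴)(+0.73) = 3.6 × 10⁻⁴ → stable
  73–133 m: −αΔT+βΔS = −(1.7 × 10⁻⁴)(-4.0)+(7.5 × 10⁻⁴)(+0.20) = 8.3 × 10⁻⁴ → stable
  133–145 m: −αΔT+βΔS = −(1.7 × 10⁻⁴)(+2.6)+(7.5 × 10⁻⁴)(+0.98) = 2.9 × 10⁻⁴ → stable
  145–215 m: −αΔT+βΔS = −(1.7 × 10⁻⁴)(-7.9)+(7.5 × 10⁻⁴)(-0.67) = 8.4 × 10⁻⁴ → stable
Every interval has Δρ > 0: the column is stably stratified throughout.

none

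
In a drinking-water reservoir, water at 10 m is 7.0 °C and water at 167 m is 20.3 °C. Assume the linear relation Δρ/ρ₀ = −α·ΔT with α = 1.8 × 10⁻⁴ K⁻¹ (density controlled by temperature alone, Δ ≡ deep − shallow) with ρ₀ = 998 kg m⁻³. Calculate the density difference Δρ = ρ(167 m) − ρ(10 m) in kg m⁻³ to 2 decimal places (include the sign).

-2.39 kg m⁻³

ΔT = +13.3 K, Δρ/ρ₀ = −αΔT = -2.394 × 10⁻³.
Δρ = 998 × (-2.394 × 10⁻³) = -2.39 kg m⁻³.
Negative Δρ: lighter below, statically unstable.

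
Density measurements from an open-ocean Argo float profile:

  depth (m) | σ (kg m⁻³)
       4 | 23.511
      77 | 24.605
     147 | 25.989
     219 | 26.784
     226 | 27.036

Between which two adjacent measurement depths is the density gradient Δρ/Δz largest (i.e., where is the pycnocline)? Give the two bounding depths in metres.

Compute the density gradient over each adjacent pair:
  4–77 m: Δρ/Δz = 1.094/73 = 0.015 kg m⁻⁴
  77–147 m: Δρ/Δz = 1.384/70 = 0.020 kg m⁻⁴
  147–219 m: Δρ/Δz = 0.795/72 = 0.011 kg m⁻⁴
  219–226 m: Δρ/Δz = 0.252/7 = 0.036 kg m⁻⁴
The largest gradient is in the 219–226 m interval — the pycnocline.

219–226 m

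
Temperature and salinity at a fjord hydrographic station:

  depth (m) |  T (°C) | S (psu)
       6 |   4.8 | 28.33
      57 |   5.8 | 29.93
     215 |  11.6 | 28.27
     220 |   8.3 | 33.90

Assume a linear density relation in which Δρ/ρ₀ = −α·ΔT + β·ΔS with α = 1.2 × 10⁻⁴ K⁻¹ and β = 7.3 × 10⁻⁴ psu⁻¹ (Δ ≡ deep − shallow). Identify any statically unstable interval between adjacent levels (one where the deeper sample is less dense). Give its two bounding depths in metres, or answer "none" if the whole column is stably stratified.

Evaluate Δρ/ρ₀ = −αΔT + βΔS across each adjacent pair:
  6–57 m: −αΔT+βΔS = −(1.2 × 10⁻⁴)(+1.0)+(7.3 × 10⁻⁴)(+1.60) = 1.0 × 10⁻³ → stable
  57–215 m: −αΔT+βΔS = −(1.2 × 10⁻⁴)(+5.8)+(7.3 × 10⁻⁴)(-1.66) = -1.9 × 10⁻³ → UNSTABLE
  215–220 m: −αΔT+βΔS = −(1.2 × 10⁻⁴)(-3.3)+(7.3 × 10⁻⁴)(+5.63) = 4.5 × 10⁻³ → stable
The 57–215 m interval has Δρ < 0: lighter water underlies denser water.

57–215 m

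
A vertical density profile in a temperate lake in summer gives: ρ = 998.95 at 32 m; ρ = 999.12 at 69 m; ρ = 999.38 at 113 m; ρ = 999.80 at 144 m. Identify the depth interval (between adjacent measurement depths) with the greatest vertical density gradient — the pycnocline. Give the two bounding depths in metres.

Compute the density gradient over each adjacent pair:
  32–69 m: Δρ/Δz = 0.17/37 = 4.6 × 10⁻³ kg m⁻⁴
  69–113 m: Δρ/Δz = 0.26/44 = 5.9 × 10⁻³ kg m⁻⁴
  113–144 m: Δρ/Δz = 0.42/31 = 0.014 kg m⁻⁴
The largest gradient is in the 113–144 m interval — the pycnocline.

113–144 m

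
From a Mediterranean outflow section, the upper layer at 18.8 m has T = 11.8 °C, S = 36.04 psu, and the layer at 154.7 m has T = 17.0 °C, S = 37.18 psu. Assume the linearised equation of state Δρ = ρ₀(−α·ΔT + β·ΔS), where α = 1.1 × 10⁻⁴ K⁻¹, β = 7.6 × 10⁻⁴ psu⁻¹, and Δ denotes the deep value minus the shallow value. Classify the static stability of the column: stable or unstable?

stable

ΔT = 17.0 − 11.8 = +5.2 K and ΔS = 37.18 − 36.04 = +1.14 psu (deep − shallow).
−αΔT = -5.72 × 10⁻⁴; βΔS = 8.664 × 10⁻⁴; sum Δρ/ρ₀ = 2.944 × 10⁻⁴.
Δρ/ρ₀ > 0, so Δρ > 0: deeper water is denser → statically stable.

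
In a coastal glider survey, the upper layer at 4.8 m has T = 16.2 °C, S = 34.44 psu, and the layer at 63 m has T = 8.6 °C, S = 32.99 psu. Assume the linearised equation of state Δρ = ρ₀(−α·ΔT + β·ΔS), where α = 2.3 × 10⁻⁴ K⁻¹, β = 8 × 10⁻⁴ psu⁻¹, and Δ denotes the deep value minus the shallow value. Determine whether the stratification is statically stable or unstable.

stable

ΔT = 8.6 − 16.2 = -7.6 K and ΔS = 32.99 − 34.44 = -1.45 psu (deep − shallow).
−αΔT = 1.748 × 10⁻³; βΔS = -1.16 × 10⁻³; sum Δρ/ρ₀ = 5.88 × 10⁻⁴.
Δρ/ρ₀ > 0, so Δρ > 0: deeper water is denser → statically stable.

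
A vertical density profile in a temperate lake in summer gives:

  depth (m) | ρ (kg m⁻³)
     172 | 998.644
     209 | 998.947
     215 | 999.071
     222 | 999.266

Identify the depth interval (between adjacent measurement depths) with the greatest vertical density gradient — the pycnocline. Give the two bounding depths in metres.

Compute the density gradient over each adjacent pair:
  172–209 m: Δρ/Δz = 0.303/37 = 8.2 × 10⁻³ kg m⁻⁴
  209–215 m: Δρ/Δz = 0.124/6 = 0.021 kg m⁻⁴
  215–222 m: Δρ/Δz = 0.195/7 = 0.028 kg m⁻⁴
The largest gradient is in the 215–222 m interval — the pycnocline.

215–222 m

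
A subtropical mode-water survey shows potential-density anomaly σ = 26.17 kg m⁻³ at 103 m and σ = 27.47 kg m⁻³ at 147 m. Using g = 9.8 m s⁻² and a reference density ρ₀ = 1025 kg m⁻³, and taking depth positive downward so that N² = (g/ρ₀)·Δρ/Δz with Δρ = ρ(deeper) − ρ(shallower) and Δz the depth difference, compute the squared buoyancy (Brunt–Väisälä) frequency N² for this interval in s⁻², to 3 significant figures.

2.82 × 10⁻⁴ s⁻²

Δρ = 1027.47 − 1026.17 = 1.30 kg m⁻³ over Δz = 147 − 103 = 44 m.
N² = (9.8/1025) × (1.30/44) = 2.8248 × 10⁻⁴ s⁻² ≈ 2.82 × 10⁻⁴ s⁻².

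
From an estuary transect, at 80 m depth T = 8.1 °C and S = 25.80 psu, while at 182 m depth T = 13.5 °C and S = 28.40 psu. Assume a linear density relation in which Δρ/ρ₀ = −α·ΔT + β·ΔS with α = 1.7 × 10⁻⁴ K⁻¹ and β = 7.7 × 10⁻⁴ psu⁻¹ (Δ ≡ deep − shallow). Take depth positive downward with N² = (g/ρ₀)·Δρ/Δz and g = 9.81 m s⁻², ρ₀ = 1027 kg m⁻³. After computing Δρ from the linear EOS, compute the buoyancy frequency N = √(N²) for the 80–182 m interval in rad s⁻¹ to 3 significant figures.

ΔT = +5.4 K, ΔS = +2.60 psu (deep − shallow).
Δρ/ρ₀ = −αΔT + βΔS = -9.18 × 10⁻⁴ + 2.002 × 10⁻³ = 1.084 × 10⁻³, so Δρ ≈ 1.113 kg m⁻³.
N² = (g/ρ₀)·Δρ/Δz = g·(Δρ/ρ₀)/Δz = 9.81 × 1.084 × 10⁻³ / 102 = 1.0426 × 10⁻⁴ s⁻².
N = √(1.0426 × 10⁻⁴) = 0.010211 rad s⁻¹ ≈ 0.0102 rad s⁻¹.

0.0102 rad s⁻¹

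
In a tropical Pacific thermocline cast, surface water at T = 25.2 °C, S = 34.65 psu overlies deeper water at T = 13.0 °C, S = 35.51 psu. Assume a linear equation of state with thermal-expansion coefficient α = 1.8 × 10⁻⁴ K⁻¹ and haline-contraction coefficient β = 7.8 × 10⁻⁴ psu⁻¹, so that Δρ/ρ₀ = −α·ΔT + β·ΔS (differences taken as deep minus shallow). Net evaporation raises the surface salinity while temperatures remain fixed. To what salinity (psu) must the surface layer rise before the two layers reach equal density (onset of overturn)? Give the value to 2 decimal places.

Neutral buoyancy requires −α(T_deep − T_surf) + β(S_deep − S_surf′) = 0.
S_surf′ = S_deep − (α/β)·ΔT = 35.51 − (1.8 × 10⁻⁴/7.8 × 10⁻⁴)·(-12.2) = 38.3254 psu.
Increase required: 38.3254 − 34.65 = 3.6754 psu.

38.33 psu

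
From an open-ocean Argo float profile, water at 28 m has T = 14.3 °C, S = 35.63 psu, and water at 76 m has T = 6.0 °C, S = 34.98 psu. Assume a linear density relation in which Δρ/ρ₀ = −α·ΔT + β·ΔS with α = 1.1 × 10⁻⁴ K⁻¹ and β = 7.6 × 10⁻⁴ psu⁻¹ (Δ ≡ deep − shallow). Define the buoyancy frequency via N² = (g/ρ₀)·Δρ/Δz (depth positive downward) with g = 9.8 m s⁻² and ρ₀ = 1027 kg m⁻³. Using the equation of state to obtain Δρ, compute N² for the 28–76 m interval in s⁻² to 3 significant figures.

8.55 × 10⁻⁵ s⁻²

ΔT = -8.3 K, ΔS = -0.65 psu (deep − shallow).
Δρ/ρ₀ = −αΔT + βΔS = 9.13 × 10⁻⁴ − 4.94 × 10⁻⁴ = 4.19 × 10⁻⁴, so Δρ ≈ 0.4303 kg m⁻³.
N² = (g/ρ₀)·Δρ/Δz = g·(Δρ/ρ₀)/Δz = 9.8 × 4.19 × 10⁻⁴ / 48 = 8.5546 × 10⁻⁵ s⁻² ≈ 8.55 × 10⁻⁵ s⁻².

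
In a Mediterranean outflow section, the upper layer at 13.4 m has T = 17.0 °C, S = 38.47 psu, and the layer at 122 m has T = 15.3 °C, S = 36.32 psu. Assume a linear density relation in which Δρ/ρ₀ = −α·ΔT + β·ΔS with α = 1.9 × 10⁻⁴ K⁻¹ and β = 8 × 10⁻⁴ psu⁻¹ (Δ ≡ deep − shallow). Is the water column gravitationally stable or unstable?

unstable

ΔT = 15.3 − 17.0 = -1.7 K and ΔS = 36.32 − 38.47 = -2.15 psu (deep − shallow).
−αΔT = 3.23 × 10⁻⁴; βΔS = -1.72 × 10⁻³; sum Δρ/ρ₀ = -1.397 × 10⁻³.
Δρ/ρ₀ < 0, so Δρ < 0: deeper water is lighter → statically unstable; the column would overturn.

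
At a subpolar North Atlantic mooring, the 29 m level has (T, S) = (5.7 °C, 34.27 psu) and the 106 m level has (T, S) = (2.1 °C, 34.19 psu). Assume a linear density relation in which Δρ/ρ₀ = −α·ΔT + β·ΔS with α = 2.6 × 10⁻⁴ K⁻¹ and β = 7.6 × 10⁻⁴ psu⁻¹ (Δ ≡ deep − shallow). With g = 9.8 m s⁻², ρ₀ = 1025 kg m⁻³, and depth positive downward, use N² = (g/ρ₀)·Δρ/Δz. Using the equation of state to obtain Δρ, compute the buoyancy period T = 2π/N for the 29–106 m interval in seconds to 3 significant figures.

595 s

ΔT = -3.6 K, ΔS = -0.08 psu (deep − shallow).
Δρ/ρ₀ = −αΔT + βΔS = 9.36 × 10⁻⁴ − 6.08 × 10⁻⁵ = 8.752 × 10⁻⁴, so Δρ ≈ 0.8971 kg m⁻³.
N² = (g/ρ₀)·Δρ/Δz = g·(Δρ/ρ₀)/Δz = 9.8 × 8.752 × 10⁻⁴ / 77 = 1.1139 × 10⁻⁴ s⁻².
N = √(1.1139 × 10⁻⁴) = 0.010554 rad s⁻¹ → T = 2π/N = 595.34 s ≈ 595 s.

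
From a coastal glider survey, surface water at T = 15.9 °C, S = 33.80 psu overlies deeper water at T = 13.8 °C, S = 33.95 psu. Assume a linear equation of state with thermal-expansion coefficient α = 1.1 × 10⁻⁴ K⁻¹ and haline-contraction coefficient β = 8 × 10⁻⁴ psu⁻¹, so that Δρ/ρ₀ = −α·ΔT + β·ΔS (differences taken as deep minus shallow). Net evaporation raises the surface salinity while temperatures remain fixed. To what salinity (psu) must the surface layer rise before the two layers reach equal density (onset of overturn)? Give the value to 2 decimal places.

34.24 psu

Neutral buoyancy requires −α(T_deep − T_surf) + β(S_deep − S_surf′) = 0.
S_surf′ = S_deep − (α/β)·ΔT = 33.95 − (1.1 × 10⁻⁴/8 × 10⁻⁴)·(-2.1) = 34.2388 psu.
Increase required: 34.2388 − 33.80 = 0.4388 psu.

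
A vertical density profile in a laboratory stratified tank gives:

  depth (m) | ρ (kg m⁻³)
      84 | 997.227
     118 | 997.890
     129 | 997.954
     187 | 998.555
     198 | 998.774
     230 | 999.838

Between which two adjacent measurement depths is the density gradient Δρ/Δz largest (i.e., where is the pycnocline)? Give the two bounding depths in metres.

Compute the density gradient over each adjacent pair:
  84–118 m: Δρ/Δz = 0.663/34 = 0.019 kg m⁻⁴
  118–129 m: Δρ/Δz = 0.064/11 = 5.8 × 10⁻³ kg m⁻⁴
  129–187 m: Δρ/Δz = 0.601/58 = 0.010 kg m⁻⁴
  187–198 m: Δρ/Δz = 0.219/11 = 0.020 kg m⁻⁴
  198–230 m: Δρ/Δz = 1.064/32 = 0.033 kg m⁻⁴
The largest gradient is in the 198–230 m interval — the pycnocline.

198–230 m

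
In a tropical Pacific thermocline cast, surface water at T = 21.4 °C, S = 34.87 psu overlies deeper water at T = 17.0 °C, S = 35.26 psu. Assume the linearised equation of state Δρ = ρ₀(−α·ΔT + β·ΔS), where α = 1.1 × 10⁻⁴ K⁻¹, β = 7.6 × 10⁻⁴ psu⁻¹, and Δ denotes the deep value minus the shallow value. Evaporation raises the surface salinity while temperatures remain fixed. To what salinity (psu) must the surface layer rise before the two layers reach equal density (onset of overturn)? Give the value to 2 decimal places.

Neutral buoyancy requires −α(T_deep − T_surf) + β(S_deep − S_surf′) = 0.
S_surf′ = S_deep − (α/β)·ΔT = 35.26 − (1.1 × 10⁻⁴/7.6 × 10⁻⁴)·(-4.4) = 35.8968 psu.
Increase required: 35.8968 − 34.87 = 1.0268 psu.

35.90 psu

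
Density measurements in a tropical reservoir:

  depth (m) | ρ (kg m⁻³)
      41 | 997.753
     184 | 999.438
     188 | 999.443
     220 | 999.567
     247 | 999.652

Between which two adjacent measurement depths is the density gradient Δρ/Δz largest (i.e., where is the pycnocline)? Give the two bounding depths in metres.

41–184 m

Compute the density gradient over each adjacent pair:
  41–184 m: Δρ/Δz = 1.685/143 = 0.012 kg m⁻⁴
  184–188 m: Δρ/Δz = 0.005/4 = 1.3 × 10⁻³ kg m⁻⁴
  188–220 m: Δρ/Δz = 0.124/32 = 3.9 × 10⁻³ kg m⁻⁴
  220–247 m: Δρ/Δz = 0.085/27 = 3.1 × 10⁻³ kg m⁻⁴
The largest gradient is in the 41–184 m interval — the pycnocline.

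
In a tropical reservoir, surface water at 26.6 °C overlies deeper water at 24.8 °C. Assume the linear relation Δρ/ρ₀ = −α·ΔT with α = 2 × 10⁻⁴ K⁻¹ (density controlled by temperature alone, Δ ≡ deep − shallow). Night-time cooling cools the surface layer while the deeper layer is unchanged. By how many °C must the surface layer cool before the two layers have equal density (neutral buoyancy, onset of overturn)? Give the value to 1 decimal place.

With temperature the only control, equal density requires T_surf′ = T_deep.
T_surf′ = 24.8 °C.
Cooling required: 26.6 − 24.8 = 1.8 °C.

1.8 °C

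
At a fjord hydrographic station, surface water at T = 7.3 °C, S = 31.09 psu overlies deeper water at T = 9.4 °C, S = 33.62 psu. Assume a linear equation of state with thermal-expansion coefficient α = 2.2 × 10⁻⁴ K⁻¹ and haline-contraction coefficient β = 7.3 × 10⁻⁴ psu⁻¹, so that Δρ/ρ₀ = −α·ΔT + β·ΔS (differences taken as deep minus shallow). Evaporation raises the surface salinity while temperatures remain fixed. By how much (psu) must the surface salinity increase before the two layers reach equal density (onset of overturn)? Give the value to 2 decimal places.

Neutral buoyancy requires −α(T_deep − T_surf) + β(S_deep − S_surf′) = 0.
S_surf′ = S_deep − (α/β)·ΔT = 33.62 − (2.2 × 10⁻⁴/7.3 × 10⁻⁴)·(+2.1) = 32.9871 psu.
Increase required: 32.9871 − 31.09 = 1.8971 psu.

1.90 psu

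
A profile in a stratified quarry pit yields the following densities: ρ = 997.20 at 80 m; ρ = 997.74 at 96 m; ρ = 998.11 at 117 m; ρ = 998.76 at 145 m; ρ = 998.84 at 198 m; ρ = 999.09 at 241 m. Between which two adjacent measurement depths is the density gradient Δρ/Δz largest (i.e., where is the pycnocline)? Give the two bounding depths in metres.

80–96 m

Compute the density gradient over each adjacent pair:
  80–96 m: Δρ/Δz = 0.54/16 = 0.034 kg m⁻⁴
  96–117 m: Δρ/Δz = 0.37/21 = 0.018 kg m⁻⁴
  117–145 m: Δρ/Δz = 0.65/28 = 0.023 kg m⁻⁴
  145–198 m: Δρ/Δz = 0.08/53 = 1.5 × 10⁻³ kg m⁻⁴
  198–241 m: Δρ/Δz = 0.25/43 = 5.8 × 10⁻³ kg m⁻⁴
The largest gradient is in the 80–96 m interval — the pycnocline.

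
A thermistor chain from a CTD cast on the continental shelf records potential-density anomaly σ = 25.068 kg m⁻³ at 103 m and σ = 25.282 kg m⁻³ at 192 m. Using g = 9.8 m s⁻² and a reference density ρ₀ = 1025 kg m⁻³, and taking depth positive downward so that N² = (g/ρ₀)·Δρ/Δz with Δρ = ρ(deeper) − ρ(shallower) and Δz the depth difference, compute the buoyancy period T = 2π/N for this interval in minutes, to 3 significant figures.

Δρ = 1025.282 − 1025.068 = 0.214 kg m⁻³ over Δz = 192 − 103 = 89 m.
N² = (9.8/1025) × (0.214/89) = 2.2989 × 10⁻⁵ s⁻².
N = √(2.2989 × 10⁻⁵) = 4.7947 × 10⁻³ rad s⁻¹, so T = 2π/N = 1.3104 × 10³ s = 21.840 min ≈ 21.8 min.

21.8 min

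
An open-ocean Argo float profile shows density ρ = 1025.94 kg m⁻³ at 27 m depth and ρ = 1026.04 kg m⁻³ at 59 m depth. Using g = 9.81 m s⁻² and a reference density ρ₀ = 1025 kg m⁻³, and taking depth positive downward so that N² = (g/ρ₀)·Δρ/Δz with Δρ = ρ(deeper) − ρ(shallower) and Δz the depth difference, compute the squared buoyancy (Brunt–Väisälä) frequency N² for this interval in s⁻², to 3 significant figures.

2.99 × 10⁻⁵ s⁻²

Δρ = 1026.04 − 1025.94 = 0.10 kg m⁻³ over Δz = 59 − 27 = 32 m.
N² = (9.81/1025) × (0.10/32) = 2.9909 × 10⁻⁵ s⁻² ≈ 2.99 × 10⁻⁵ s⁻².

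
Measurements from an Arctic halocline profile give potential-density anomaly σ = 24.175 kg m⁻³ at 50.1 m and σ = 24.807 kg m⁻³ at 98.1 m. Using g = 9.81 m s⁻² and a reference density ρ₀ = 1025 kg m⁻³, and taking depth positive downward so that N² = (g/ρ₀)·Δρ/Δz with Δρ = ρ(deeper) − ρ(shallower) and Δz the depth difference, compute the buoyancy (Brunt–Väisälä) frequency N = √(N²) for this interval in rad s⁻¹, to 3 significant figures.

0.0112 rad s⁻¹

Δρ = 1024.807 − 1024.175 = 0.632 kg m⁻³ over Δz = 98.1 − 50.1 = 48 m.
N² = (9.81/1025) × (0.632/48) = 1.2601 × 10⁻⁴ s⁻².
N = √(1.2601 × 10⁻⁴) = 0.011225 rad s⁻¹ ≈ 0.0112 rad s⁻¹.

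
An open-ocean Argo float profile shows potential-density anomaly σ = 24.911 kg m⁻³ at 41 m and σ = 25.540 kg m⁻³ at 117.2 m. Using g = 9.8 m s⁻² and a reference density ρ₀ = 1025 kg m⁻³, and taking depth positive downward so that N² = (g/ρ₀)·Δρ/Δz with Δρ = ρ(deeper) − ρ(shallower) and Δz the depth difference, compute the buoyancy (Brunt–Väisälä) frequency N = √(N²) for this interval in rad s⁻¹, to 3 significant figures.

Δρ = 1025.540 − 1024.911 = 0.629 kg m⁻³ over Δz = 117.2 − 41 = 76.2 m.
N² = (9.8/1025) × (0.629/76.2) = 7.8922 × 10⁻⁵ s⁻².
N = √(7.8922 × 10⁻⁵) = 8.8838 × 10⁻³ rad s⁻¹ ≈ 8.88 × 10⁻³ rad s⁻¹.

8.88 × 10⁻³ rad s⁻¹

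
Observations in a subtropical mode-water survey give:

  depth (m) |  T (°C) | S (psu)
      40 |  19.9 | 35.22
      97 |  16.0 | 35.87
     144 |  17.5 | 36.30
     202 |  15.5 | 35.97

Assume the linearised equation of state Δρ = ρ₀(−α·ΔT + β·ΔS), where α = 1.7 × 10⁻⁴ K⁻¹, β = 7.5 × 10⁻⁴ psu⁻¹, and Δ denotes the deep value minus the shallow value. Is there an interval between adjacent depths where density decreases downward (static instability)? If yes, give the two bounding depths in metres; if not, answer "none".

Evaluate Δρ/ρ₀ = −αΔT + βΔS across each adjacent pair:
  40–97 m: −αΔT+βΔS = −(1.7 × 10⁻⁴)(-3.9)+(7.5 × 10⁻⁴)(+0.65) = 1.2 × 10⁻³ → stable
  97–144 m: −αΔT+βΔS = −(1.7 × 10⁻⁴)(+1.5)+(7.5 × 10⁻⁴)(+0.43) = 6.7 × 10⁻⁵ → stable
  144–202 m: −αΔT+βΔS = −(1.7 × 10⁻⁴)(-2.0)+(7.5 × 10⁻⁴)(-0.33) = 9.3 × 10⁻⁵ → stable
Every interval has Δρ > 0: the column is stably stratified throughout.

none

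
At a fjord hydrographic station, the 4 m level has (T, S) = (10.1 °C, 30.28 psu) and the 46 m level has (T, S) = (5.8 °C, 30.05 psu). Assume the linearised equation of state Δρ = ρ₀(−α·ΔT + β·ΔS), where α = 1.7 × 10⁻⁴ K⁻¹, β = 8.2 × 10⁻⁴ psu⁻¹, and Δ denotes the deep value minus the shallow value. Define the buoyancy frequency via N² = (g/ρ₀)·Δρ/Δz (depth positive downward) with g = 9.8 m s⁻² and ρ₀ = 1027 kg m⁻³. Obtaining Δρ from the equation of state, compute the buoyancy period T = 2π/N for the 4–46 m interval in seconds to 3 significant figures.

559 s

ΔT = -4.3 K, ΔS = -0.23 psu (deep − shallow).
Δρ/ρ₀ = −αΔT + βΔS = 7.31 × 10⁻⁴ − 1.886 × 10⁻⁴ = 5.424 × 10⁻⁴, so Δρ ≈ 0.5570 kg m⁻³.
N² = (g/ρ₀)·Δρ/Δz = g·(Δρ/ρ₀)/Δz = 9.8 × 5.424 × 10⁻⁴ / 42 = 1.2656 × 10⁻⁴ s⁻².
N = √(1.2656 × 10⁻⁴) = 0.011250 rad s⁻¹ → T = 2π/N = 558.51 s ≈ 559 s.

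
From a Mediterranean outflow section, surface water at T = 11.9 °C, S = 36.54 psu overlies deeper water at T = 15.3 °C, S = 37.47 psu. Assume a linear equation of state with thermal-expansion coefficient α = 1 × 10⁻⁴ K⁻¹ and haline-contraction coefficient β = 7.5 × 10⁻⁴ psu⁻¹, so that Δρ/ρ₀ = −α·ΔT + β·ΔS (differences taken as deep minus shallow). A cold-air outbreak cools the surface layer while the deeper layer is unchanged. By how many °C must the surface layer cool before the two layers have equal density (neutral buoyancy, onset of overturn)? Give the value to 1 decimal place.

3.6 °C

Neutral buoyancy requires Δρ = 0, i.e. −α(T_deep − T_surf′) + β(S_deep − S_surf) = 0.
T_surf′ = T_deep − (β/α)·ΔS = 15.3 − (7.5 × 10⁻⁴/1 × 10⁻⁴)·(+0.93) = 8.325 °C.
Cooling required: 11.9 − (8.325) = 3.575 °C.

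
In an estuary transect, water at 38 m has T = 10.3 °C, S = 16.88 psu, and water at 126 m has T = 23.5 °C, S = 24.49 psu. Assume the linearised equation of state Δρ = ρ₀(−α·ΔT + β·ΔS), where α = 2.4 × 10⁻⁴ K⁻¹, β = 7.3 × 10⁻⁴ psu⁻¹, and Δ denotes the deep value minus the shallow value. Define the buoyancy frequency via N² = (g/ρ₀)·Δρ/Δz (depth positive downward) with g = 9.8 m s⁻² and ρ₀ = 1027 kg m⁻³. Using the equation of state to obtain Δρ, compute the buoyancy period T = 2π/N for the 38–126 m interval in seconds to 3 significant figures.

385 s

ΔT = +13.2 K, ΔS = +7.61 psu (deep − shallow).
Δρ/ρ₀ = −αΔT + βΔS = -3.168 × 10⁻³ + 5.5553 × 10⁻³ = 2.3873 × 10⁻³, so Δρ ≈ 2.452 kg m⁻³.
N² = (g/ρ₀)·Δρ/Δz = g·(Δρ/ρ₀)/Δz = 9.8 × 2.3873 × 10⁻³ / 88 = 2.6586 × 10⁻⁴ s⁻².
N = √(2.6586 × 10⁻⁴) = 0.016305 rad s⁻¹ → T = 2π/N = 385.35 s ≈ 385 s.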